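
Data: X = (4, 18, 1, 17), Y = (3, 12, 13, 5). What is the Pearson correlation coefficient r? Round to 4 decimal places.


r = sum((xi-xbar)(yi-ybar)) / sqrt(sum((xi-xbar)^2) * sum((yi-ybar)^2))
n = 4, xbar = 40/4 = 10, ybar = 33/4 = 8.25
Sxy = sum((xi-xbar)(yi-ybar)) = -4
Sxx = sum((xi-xbar)^2) = 230
Syy = sum((yi-ybar)^2) = 74.75
sqrt(Sxx*Syy) ≈ 131.120174
r = Sxy / sqrt(Sxx*Syy) = -4 / 131.120174 ≈ -0.030506

-0.0305


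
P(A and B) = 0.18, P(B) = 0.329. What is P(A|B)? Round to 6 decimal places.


P(A|B) = P(A and B) / P(B) = 0.18 / 0.329 = 180/329 ≈ 0.54711246

0.547112


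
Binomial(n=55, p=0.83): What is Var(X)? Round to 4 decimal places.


Var = n*p*(1-p) = 55 * 0.83 * 0.17 = 7.7605

7.7605


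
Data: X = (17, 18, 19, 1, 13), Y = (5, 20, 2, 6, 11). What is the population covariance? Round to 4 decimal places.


Cov = (1/n)*sum((xi-xbar)(yi-ybar))
n = 5, xbar = 68/5 = 13.6, ybar = 44/5 = 8.8
sum((xi-xbar)(yi-ybar)) = 33.6
Cov = 33.6 / 5 = 6.72

6.7200


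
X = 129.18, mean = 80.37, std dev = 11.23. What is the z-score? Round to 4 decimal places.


z = (X - mu) / sigma
X - mu = 129.18 - 80.37 = 48.81
z = 48.81 / 11.23 = 4881/1123 ≈ 4.346394

4.3464


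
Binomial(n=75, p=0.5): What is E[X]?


E[X] = n*p = 75 * 0.5 = 37.5

37.5


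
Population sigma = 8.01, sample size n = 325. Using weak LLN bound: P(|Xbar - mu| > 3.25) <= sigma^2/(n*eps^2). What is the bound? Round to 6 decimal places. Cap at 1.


bound = min(1, sigma^2/(n*eps^2))
sigma^2 = 8.01^2 = 64.1601
n*eps^2 = 325 * 3.25^2 = 325 * 10.5625 = 3432.8125
sigma^2/(n*eps^2) = 64.1601 / 3432.8125 ≈ 0.01869024

0.018690


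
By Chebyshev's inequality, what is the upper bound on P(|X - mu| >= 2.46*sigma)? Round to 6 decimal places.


P <= 1/k^2
k^2 = 2.46^2 = 6.0516
1/k^2 = 1 / 6.0516 ≈ 0.16524555

0.165246


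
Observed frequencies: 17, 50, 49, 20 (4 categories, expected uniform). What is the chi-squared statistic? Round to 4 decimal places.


chi2 = sum((O-E)^2/E), E = total/4
total = 136, E = 136/4 = 34
(17 - 34)^2 / 34 = 289 / 34 = 8.5
(50 - 34)^2 / 34 = 256 / 34 = 128/17 ≈ 7.529412
(49 - 34)^2 / 34 = 225 / 34 = 225/34 ≈ 6.617647
(20 - 34)^2 / 34 = 196 / 34 = 98/17 ≈ 5.764706
chi2 = 483/17 ≈ 28.411765

28.4118


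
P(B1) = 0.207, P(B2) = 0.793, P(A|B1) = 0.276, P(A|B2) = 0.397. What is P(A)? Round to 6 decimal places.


P(A) = P(A|B1)*P(B1) + P(A|B2)*P(B2)
P(A|B1)*P(B1) = 0.276 * 0.207 = 0.057132
P(A|B2)*P(B2) = 0.397 * 0.793 = 0.314821
P(A) = 0.057132 + 0.314821 = 0.371953

0.371953


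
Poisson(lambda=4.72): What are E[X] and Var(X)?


E[X] = Var(X) = lambda = 4.72

4.72, 4.72


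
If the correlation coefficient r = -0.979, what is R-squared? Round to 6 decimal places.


R^2 = r^2 = (-0.979)^2 = 0.958441

0.958441


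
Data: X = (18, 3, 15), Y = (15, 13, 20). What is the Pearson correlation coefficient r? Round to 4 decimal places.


r = sum((xi-xbar)(yi-ybar)) / sqrt(sum((xi-xbar)^2) * sum((yi-ybar)^2))
n = 3, xbar = 36/3 = 12, ybar = 48/3 = 16
Sxy = sum((xi-xbar)(yi-ybar)) = 33
Sxx = sum((xi-xbar)^2) = 126
Syy = sum((yi-ybar)^2) = 26
sqrt(Sxx*Syy) ≈ 57.236352
r = Sxy / sqrt(Sxx*Syy) = 33 / 57.236352 ≈ 0.576557

0.5766


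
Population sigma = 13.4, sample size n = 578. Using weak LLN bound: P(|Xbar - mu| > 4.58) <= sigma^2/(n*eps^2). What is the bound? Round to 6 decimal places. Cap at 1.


bound = min(1, sigma^2/(n*eps^2))
sigma^2 = 13.4^2 = 179.56
n*eps^2 = 578 * 4.58^2 = 578 * 20.9764 = 12124.3592
sigma^2/(n*eps^2) = 179.56 / 12124.3592 ≈ 0.01480985

0.014810


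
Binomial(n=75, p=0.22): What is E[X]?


E[X] = n*p = 75 * 0.22 = 16.5

16.5


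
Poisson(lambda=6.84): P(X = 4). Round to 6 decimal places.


P = e^(-lam) * lam^k / k!
e^(-6.84) ≈ 0.001070103
lam^k = 6.84^4 ≈ 2188.892367
k! = 4! = 24
P = 0.001070103 * 2188.892367 / 24 ≈ 0.097598

0.097598


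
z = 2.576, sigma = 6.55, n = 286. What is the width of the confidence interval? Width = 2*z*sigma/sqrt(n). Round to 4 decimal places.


width = 2*z*sigma/sqrt(n)
2*z*sigma = 2 * 2.576 * 6.55 = 33.7456
sqrt(286) ≈ 16.911535
width = 33.7456 / 16.911535 ≈ 1.995419

1.9954


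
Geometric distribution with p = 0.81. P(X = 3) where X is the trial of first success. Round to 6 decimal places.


P = (1-p)^(k-1) * p
(1-p)^(k-1) = 0.19^2 = 0.0361
P = 0.0361 * 0.81 = 0.029241

0.029241


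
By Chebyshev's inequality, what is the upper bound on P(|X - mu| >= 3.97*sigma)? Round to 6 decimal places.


P <= 1/k^2
k^2 = 3.97^2 = 15.7609
1/k^2 = 1 / 15.7609 ≈ 0.06344815

0.063448


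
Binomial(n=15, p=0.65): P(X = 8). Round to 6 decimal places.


P = C(n,k) * p^k * (1-p)^(n-k)
C(15,8) = 6435
p^k = 0.65^8 ≈ 0.03186448
(1-p)^(n-k) = 0.35^7 ≈ 0.0006433930
P = 6435 * 0.03186448 * 0.0006433930 ≈ 0.131926

0.131926


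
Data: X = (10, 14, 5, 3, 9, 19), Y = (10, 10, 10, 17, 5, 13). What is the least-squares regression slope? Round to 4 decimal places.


b = sum((xi-xbar)(yi-ybar)) / sum((xi-xbar)^2)
n = 6, xbar = 60/6 = 10, ybar = 65/6 ≈ 10.833333
Sxy = sum((xi-xbar)(yi-ybar)) = -17
Sxx = sum((xi-xbar)^2) = 172
b = Sxy / Sxx = -17/172 ≈ -0.098837

-0.0988


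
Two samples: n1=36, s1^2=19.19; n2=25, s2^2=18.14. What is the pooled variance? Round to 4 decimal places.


sp^2 = ((n1-1)*s1^2 + (n2-1)*s2^2)/(n1+n2-2)
(n1-1)*s1^2 = 35 * 19.19 = 671.65
(n2-1)*s2^2 = 24 * 18.14 = 435.36
numerator = 671.65 + 435.36 = 1107.01
n1+n2-2 = 59
sp^2 = 1107.01 / 59 = 110701/5900 ≈ 18.762881

18.7629


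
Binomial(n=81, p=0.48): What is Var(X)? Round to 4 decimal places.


Var = n*p*(1-p) = 81 * 0.48 * 0.52 = 20.2176

20.2176


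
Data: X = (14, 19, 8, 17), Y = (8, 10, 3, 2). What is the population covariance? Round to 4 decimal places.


Cov = (1/n)*sum((xi-xbar)(yi-ybar))
n = 4, xbar = 58/4 = 14.5, ybar = 23/4 = 5.75
sum((xi-xbar)(yi-ybar)) = 26.5
Cov = 26.5 / 4 = 6.625

6.6250


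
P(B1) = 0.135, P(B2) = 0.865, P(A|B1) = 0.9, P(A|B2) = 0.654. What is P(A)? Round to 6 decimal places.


P(A) = P(A|B1)*P(B1) + P(A|B2)*P(B2)
P(A|B1)*P(B1) = 0.9 * 0.135 = 0.1215
P(A|B2)*P(B2) = 0.654 * 0.865 = 0.56571
P(A) = 0.1215 + 0.56571 = 0.68721

0.687210


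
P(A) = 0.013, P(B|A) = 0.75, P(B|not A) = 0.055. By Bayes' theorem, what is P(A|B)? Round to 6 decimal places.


P(A|B) = P(B|A)*P(A) / P(B), P(B) = P(B|A)*P(A) + P(B|not A)*P(not A)
P(B|A)*P(A) = 0.75 * 0.013 = 0.00975
P(B|not A)*P(not A) = 0.055 * 0.987 = 0.054285
P(B) = 0.00975 + 0.054285 = 0.064035
P(A|B) = 0.00975 / 0.064035 = 650/4269 ≈ 0.15226048

0.152260


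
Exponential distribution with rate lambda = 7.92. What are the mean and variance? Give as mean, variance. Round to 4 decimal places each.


mean = 1/lam, var = 1/lam^2
mean = 1 / 7.92 = 25/198 ≈ 0.126263
lam^2 = 7.92^2 = 62.7264
var = 1 / 62.7264 ≈ 0.015942

0.1263, 0.0159


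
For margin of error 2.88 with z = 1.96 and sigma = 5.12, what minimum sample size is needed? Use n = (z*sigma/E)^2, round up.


z*sigma/E = 1.96 * 5.12 / 2.88 = 784/225 ≈ 3.484444
(z*sigma/E)^2 ≈ 12.141353
round up: n = 13

13


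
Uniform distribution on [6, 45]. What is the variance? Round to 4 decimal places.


Var = (b-a)^2 / 12
(b-a)^2 = (45 - 6)^2 = 1521
Var = 1521/12 = 126.75

126.7500


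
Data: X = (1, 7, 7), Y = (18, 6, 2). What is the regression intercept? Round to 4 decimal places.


a = ybar - b*xbar, where b = sum((xi-xbar)(yi-ybar)) / sum((xi-xbar)^2)
n = 3, xbar = 15/3 = 5, ybar = 26/3 ≈ 8.666667
Sxy = sum((xi-xbar)(yi-ybar)) = -56
Sxx = sum((xi-xbar)^2) = 24
b = Sxy / Sxx = -7/3 ≈ -2.333333
a = 8.666667 - (-2.333333) * 5 = 61/3 ≈ 20.333333

20.3333


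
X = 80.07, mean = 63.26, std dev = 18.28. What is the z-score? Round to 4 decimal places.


z = (X - mu) / sigma
X - mu = 80.07 - 63.26 = 16.81
z = 16.81 / 18.28 = 1681/1828 ≈ 0.919584

0.9196


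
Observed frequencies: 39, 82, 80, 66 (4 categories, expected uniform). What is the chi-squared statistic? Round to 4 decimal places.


chi2 = sum((O-E)^2/E), E = total/4
total = 267, E = 267/4 = 66.75
(39 - 66.75)^2 / 66.75 = 770.0625 / 66.75 = 4107/356 ≈ 11.536517
(82 - 66.75)^2 / 66.75 = 232.5625 / 66.75 = 3721/1068 ≈ 3.484082
(80 - 66.75)^2 / 66.75 = 175.5625 / 66.75 = 2809/1068 ≈ 2.630150
(66 - 66.75)^2 / 66.75 = 0.5625 / 66.75 = 3/356 ≈ 0.008427
chi2 = 4715/267 ≈ 17.659176

17.6592


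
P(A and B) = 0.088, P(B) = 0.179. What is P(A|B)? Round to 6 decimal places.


P(A|B) = P(A and B) / P(B) = 0.088 / 0.179 = 88/179 ≈ 0.49162011

0.491620


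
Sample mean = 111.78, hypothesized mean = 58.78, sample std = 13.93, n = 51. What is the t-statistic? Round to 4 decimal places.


t = (xbar - mu0) / (s/sqrt(n))
xbar - mu0 = 111.78 - 58.78 = 53
sqrt(51) ≈ 7.14142843
s/sqrt(n) = 13.93 / 7.14142843 ≈ 1.95059016
t = 53 / 1.95059016 ≈ 27.171264

27.1713


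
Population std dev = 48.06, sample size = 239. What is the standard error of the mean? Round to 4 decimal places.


SE = sigma / sqrt(n)
sqrt(239) ≈ 15.459625
SE = 48.06 / 15.459625 ≈ 3.108743

3.1087


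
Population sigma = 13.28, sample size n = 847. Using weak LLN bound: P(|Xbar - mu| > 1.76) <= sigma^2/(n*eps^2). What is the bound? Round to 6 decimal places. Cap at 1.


bound = min(1, sigma^2/(n*eps^2))
sigma^2 = 13.28^2 = 176.3584
n*eps^2 = 847 * 1.76^2 = 847 * 3.0976 = 2623.6672
sigma^2/(n*eps^2) = 176.3584 / 2623.6672 ≈ 0.06721828

0.067218


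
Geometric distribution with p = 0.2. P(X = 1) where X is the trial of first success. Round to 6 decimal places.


P = (1-p)^(k-1) * p
(1-p)^(k-1) = 0.8^0 = 1
P = 1 * 0.2 = 0.2

0.200000


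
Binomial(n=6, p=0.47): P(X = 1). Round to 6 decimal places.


P = C(n,k) * p^k * (1-p)^(n-k)
C(6,1) = 6
p^k = 0.47^1 = 0.47
(1-p)^(n-k) = 0.53^5 ≈ 0.04181955
P = 6 * 0.47 * 0.04181955 ≈ 0.117931

0.117931


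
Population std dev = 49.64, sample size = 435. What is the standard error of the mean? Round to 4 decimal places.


SE = sigma / sqrt(n)
sqrt(435) ≈ 20.856654
SE = 49.64 / 20.856654 ≈ 2.380056

2.3801


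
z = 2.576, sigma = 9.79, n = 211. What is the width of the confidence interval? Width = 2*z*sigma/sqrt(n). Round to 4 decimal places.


width = 2*z*sigma/sqrt(n)
2*z*sigma = 2 * 2.576 * 9.79 = 50.43808
sqrt(211) ≈ 14.525839
width = 50.43808 / 14.525839 ≈ 3.472301

3.4723


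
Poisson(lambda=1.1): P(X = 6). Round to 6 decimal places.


P = e^(-lam) * lam^k / k!
e^(-1.1) ≈ 0.3328711
lam^k = 1.1^6 = 1.771561
k! = 6! = 720
P = 0.3328711 * 1.771561 / 720 ≈ 0.000819

0.000819


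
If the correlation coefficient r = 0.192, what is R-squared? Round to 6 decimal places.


R^2 = r^2 = (0.192)^2 = 0.036864

0.036864


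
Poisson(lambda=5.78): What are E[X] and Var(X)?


E[X] = Var(X) = lambda = 5.78

5.78, 5.78


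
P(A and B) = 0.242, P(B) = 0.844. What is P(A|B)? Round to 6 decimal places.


P(A|B) = P(A and B) / P(B) = 0.242 / 0.844 = 121/422 ≈ 0.28672986

0.286730


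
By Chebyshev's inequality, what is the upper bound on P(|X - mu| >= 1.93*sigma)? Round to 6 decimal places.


P <= 1/k^2
k^2 = 1.93^2 = 3.7249
1/k^2 = 1 / 3.7249 ≈ 0.26846358

0.268464


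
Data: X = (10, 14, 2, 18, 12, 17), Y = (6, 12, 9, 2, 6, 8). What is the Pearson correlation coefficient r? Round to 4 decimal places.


r = sum((xi-xbar)(yi-ybar)) / sqrt(sum((xi-xbar)^2) * sum((yi-ybar)^2))
n = 6, xbar = 73/6 ≈ 12.166667, ybar = 43/6 ≈ 7.166667
Sxy = sum((xi-xbar)(yi-ybar)) = -199/6 ≈ -33.166667
Sxx = sum((xi-xbar)^2) = 1013/6 ≈ 168.833333
Syy = sum((yi-ybar)^2) = 341/6 ≈ 56.833333
sqrt(Sxx*Syy) ≈ 97.955914
r = Sxy / sqrt(Sxx*Syy) = -33.166667 / 97.955914 ≈ -0.338588

-0.3386


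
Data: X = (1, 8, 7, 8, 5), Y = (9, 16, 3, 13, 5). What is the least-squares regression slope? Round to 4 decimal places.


b = sum((xi-xbar)(yi-ybar)) / sum((xi-xbar)^2)
n = 5, xbar = 29/5 = 5.8, ybar = 46/5 = 9.2
Sxy = sum((xi-xbar)(yi-ybar)) = 20.2
Sxx = sum((xi-xbar)^2) = 34.8
b = Sxy / Sxx = 101/174 ≈ 0.580460

0.5805


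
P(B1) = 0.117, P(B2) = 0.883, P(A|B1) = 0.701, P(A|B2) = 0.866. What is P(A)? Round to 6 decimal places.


P(A) = P(A|B1)*P(B1) + P(A|B2)*P(B2)
P(A|B1)*P(B1) = 0.701 * 0.117 = 0.082017
P(A|B2)*P(B2) = 0.866 * 0.883 = 0.764678
P(A) = 0.082017 + 0.764678 = 0.846695

0.846695


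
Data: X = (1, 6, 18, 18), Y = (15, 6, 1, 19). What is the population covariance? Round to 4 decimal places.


Cov = (1/n)*sum((xi-xbar)(yi-ybar))
n = 4, xbar = 43/4 = 10.75, ybar = 41/4 = 10.25
sum((xi-xbar)(yi-ybar)) = -29.75
Cov = -29.75 / 4 = -7.4375

-7.4375


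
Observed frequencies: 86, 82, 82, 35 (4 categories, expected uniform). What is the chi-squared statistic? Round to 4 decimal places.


chi2 = sum((O-E)^2/E), E = total/4
total = 285, E = 285/4 = 71.25
(86 - 71.25)^2 / 71.25 = 217.5625 / 71.25 = 3481/1140 ≈ 3.053509
(82 - 71.25)^2 / 71.25 = 115.5625 / 71.25 = 1849/1140 ≈ 1.621930
(82 - 71.25)^2 / 71.25 = 115.5625 / 71.25 = 1849/1140 ≈ 1.621930
(35 - 71.25)^2 / 71.25 = 1314.0625 / 71.25 = 4205/228 ≈ 18.442982
chi2 = 7051/285 ≈ 24.740351

24.7404


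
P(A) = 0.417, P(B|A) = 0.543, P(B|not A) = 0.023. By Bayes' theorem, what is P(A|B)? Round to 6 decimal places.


P(A|B) = P(B|A)*P(A) / P(B), P(B) = P(B|A)*P(A) + P(B|not A)*P(not A)
P(B|A)*P(A) = 0.543 * 0.417 = 0.226431
P(B|not A)*P(not A) = 0.023 * 0.583 = 0.013409
P(B) = 0.226431 + 0.013409 = 0.23984
P(A|B) = 0.226431 / 0.23984 ≈ 0.94409189

0.944092


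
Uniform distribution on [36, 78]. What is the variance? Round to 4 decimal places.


Var = (b-a)^2 / 12
(b-a)^2 = (78 - 36)^2 = 1764
Var = 1764/12 = 147

147.0000


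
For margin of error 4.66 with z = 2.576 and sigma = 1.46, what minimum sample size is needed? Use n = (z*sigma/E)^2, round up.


z*sigma/E = 2.576 * 1.46 / 4.66 ≈ 0.807073
(z*sigma/E)^2 ≈ 0.651367
round up: n = 1

1


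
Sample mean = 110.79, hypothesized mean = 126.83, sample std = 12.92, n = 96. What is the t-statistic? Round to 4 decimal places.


t = (xbar - mu0) / (s/sqrt(n))
xbar - mu0 = 110.79 - 126.83 = -16.04
sqrt(96) ≈ 9.79795897
s/sqrt(n) = 12.92 / 9.79795897 ≈ 1.31864198
t = -16.04 / 1.31864198 ≈ -12.164030

-12.1640


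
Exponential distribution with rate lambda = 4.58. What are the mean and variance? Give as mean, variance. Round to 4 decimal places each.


mean = 1/lam, var = 1/lam^2
mean = 1 / 4.58 = 50/229 ≈ 0.218341
lam^2 = 4.58^2 = 20.9764
var = 1 / 20.9764 ≈ 0.047673

0.2183, 0.0477


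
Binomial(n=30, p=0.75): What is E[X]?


E[X] = n*p = 30 * 0.75 = 22.5

22.5


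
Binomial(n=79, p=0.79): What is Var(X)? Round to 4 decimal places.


Var = n*p*(1-p) = 79 * 0.79 * 0.21 = 13.1061

13.1061


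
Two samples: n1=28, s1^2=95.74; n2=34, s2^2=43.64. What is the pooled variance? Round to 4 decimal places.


sp^2 = ((n1-1)*s1^2 + (n2-1)*s2^2)/(n1+n2-2)
(n1-1)*s1^2 = 27 * 95.74 = 2584.98
(n2-1)*s2^2 = 33 * 43.64 = 1440.12
numerator = 2584.98 + 1440.12 = 4025.1
n1+n2-2 = 60
sp^2 = 4025.1 / 60 = 67.085

67.0850


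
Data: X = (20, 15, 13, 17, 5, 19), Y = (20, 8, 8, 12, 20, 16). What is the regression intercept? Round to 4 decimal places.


a = ybar - b*xbar, where b = sum((xi-xbar)(yi-ybar)) / sum((xi-xbar)^2)
n = 6, xbar = 89/6 ≈ 14.833333, ybar = 84/6 = 14
Sxy = sum((xi-xbar)(yi-ybar)) = -14
Sxx = sum((xi-xbar)^2) = 893/6 ≈ 148.833333
b = Sxy / Sxx = -84/893 ≈ -0.094065
a = 14 - (-0.094065) * 14.833333 = 13748/893 ≈ 15.395297

15.3953


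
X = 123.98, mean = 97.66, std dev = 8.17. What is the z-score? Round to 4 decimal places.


z = (X - mu) / sigma
X - mu = 123.98 - 97.66 = 26.32
z = 26.32 / 8.17 = 2632/817 ≈ 3.221542

3.2215


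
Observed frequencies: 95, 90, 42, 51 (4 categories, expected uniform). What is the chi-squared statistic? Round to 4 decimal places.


chi2 = sum((O-E)^2/E), E = total/4
total = 278, E = 278/4 = 69.5
(95 - 69.5)^2 / 69.5 = 650.25 / 69.5 = 2601/278 ≈ 9.356115
(90 - 69.5)^2 / 69.5 = 420.25 / 69.5 = 1681/278 ≈ 6.046763
(42 - 69.5)^2 / 69.5 = 756.25 / 69.5 = 3025/278 ≈ 10.881295
(51 - 69.5)^2 / 69.5 = 342.25 / 69.5 = 1369/278 ≈ 4.924460
chi2 = 4338/139 ≈ 31.208633

31.2086


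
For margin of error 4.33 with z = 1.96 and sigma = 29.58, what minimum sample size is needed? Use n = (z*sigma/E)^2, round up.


z*sigma/E = 1.96 * 29.58 / 4.33 ≈ 13.389561
(z*sigma/E)^2 ≈ 179.280349
round up: n = 180

180


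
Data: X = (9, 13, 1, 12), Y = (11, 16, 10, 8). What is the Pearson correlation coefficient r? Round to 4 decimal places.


r = sum((xi-xbar)(yi-ybar)) / sqrt(sum((xi-xbar)^2) * sum((yi-ybar)^2))
n = 4, xbar = 35/4 = 8.75, ybar = 45/4 = 11.25
Sxy = sum((xi-xbar)(yi-ybar)) = 19.25
Sxx = sum((xi-xbar)^2) = 88.75
Syy = sum((yi-ybar)^2) = 34.75
sqrt(Sxx*Syy) ≈ 55.534336
r = Sxy / sqrt(Sxx*Syy) = 19.25 / 55.534336 ≈ 0.346632

0.3466


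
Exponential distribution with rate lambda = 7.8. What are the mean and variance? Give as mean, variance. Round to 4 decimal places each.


mean = 1/lam, var = 1/lam^2
mean = 1 / 7.8 = 5/39 ≈ 0.128205
lam^2 = 7.8^2 = 60.84
var = 1 / 60.84 = 25/1521 ≈ 0.016437

0.1282, 0.0164


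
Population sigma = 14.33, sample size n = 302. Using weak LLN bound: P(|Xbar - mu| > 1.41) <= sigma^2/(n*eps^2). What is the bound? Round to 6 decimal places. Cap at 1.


bound = min(1, sigma^2/(n*eps^2))
sigma^2 = 14.33^2 = 205.3489
n*eps^2 = 302 * 1.41^2 = 302 * 1.9881 = 600.4062
sigma^2/(n*eps^2) = 205.3489 / 600.4062 ≈ 0.34201662

0.342017


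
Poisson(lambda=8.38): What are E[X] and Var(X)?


E[X] = Var(X) = lambda = 8.38

8.38, 8.38


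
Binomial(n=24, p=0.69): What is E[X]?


E[X] = n*p = 24 * 0.69 = 16.56

16.56


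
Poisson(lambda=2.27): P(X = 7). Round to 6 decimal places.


P = e^(-lam) * lam^k / k!
e^(-2.27) ≈ 0.1033122
lam^k = 2.27^7 ≈ 310.585374
k! = 7! = 5040
P = 0.1033122 * 310.585374 / 5040 ≈ 0.006367

0.006367


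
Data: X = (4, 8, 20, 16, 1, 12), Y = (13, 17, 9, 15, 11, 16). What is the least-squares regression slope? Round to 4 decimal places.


b = sum((xi-xbar)(yi-ybar)) / sum((xi-xbar)^2)
n = 6, xbar = 61/6 ≈ 10.166667, ybar = 81/6 = 13.5
Sxy = sum((xi-xbar)(yi-ybar)) = -12.5
Sxx = sum((xi-xbar)^2) = 1565/6 ≈ 260.833333
b = Sxy / Sxx = -15/313 ≈ -0.047923

-0.0479


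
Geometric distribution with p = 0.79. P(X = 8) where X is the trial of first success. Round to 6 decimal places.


P = (1-p)^(k-1) * p
(1-p)^(k-1) = 0.21^7 ≈ 0.00001801089
P = 0.00001801089 * 0.79 ≈ 0.00001422860

0.000014


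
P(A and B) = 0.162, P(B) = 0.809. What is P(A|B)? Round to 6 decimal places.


P(A|B) = P(A and B) / P(B) = 0.162 / 0.809 = 162/809 ≈ 0.20024722

0.200247


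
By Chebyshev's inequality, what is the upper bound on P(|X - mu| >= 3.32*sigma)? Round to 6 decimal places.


P <= 1/k^2
k^2 = 3.32^2 = 11.0224
1/k^2 = 1 / 11.0224 = 625/6889 ≈ 0.09072434

0.090724


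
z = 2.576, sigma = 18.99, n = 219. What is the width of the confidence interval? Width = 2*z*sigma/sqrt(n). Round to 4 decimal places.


width = 2*z*sigma/sqrt(n)
2*z*sigma = 2 * 2.576 * 18.99 = 97.83648
sqrt(219) ≈ 14.798649
width = 97.83648 / 14.798649 ≈ 6.611177

6.6112


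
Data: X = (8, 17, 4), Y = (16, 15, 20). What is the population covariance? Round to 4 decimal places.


Cov = (1/n)*sum((xi-xbar)(yi-ybar))
n = 3, xbar = 29/3 ≈ 9.666667, ybar = 51/3 = 17
sum((xi-xbar)(yi-ybar)) = -30
Cov = -30 / 3 = -10

-10.0000


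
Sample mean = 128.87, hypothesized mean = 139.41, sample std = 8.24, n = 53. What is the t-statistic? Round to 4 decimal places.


t = (xbar - mu0) / (s/sqrt(n))
xbar - mu0 = 128.87 - 139.41 = -10.54
sqrt(53) ≈ 7.28010989
s/sqrt(n) = 8.24 / 7.28010989 ≈ 1.13185105
t = -10.54 / 1.13185105 ≈ -9.312179

-9.3122


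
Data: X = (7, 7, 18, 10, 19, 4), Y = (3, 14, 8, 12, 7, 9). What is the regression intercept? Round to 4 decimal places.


a = ybar - b*xbar, where b = sum((xi-xbar)(yi-ybar)) / sum((xi-xbar)^2)
n = 6, xbar = 65/6 ≈ 10.833333, ybar = 53/6 ≈ 8.833333
Sxy = sum((xi-xbar)(yi-ybar)) = -133/6 ≈ -22.166667
Sxx = sum((xi-xbar)^2) = 1169/6 ≈ 194.833333
b = Sxy / Sxx = -19/167 ≈ -0.113772
a = 8.833333 - (-0.113772) * 10.833333 = 1681/167 ≈ 10.065868

10.0659


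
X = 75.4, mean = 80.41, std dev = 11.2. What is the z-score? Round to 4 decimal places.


z = (X - mu) / sigma
X - mu = 75.4 - 80.41 = -5.01
z = -5.01 / 11.2 = -501/1120 ≈ -0.447321

-0.4473


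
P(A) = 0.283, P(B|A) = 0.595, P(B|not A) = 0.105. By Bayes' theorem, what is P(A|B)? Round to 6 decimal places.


P(A|B) = P(B|A)*P(A) / P(B), P(B) = P(B|A)*P(A) + P(B|not A)*P(not A)
P(B|A)*P(A) = 0.595 * 0.283 = 0.168385
P(B|not A)*P(not A) = 0.105 * 0.717 = 0.075285
P(B) = 0.168385 + 0.075285 = 0.24367
P(A|B) = 0.168385 / 0.24367 = 4811/6962 ≈ 0.69103706

0.691037


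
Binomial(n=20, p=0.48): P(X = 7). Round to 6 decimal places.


P = C(n,k) * p^k * (1-p)^(n-k)
C(20,7) = 77520
p^k = 0.48^7 ≈ 0.005870683
(1-p)^(n-k) = 0.52^13 ≈ 0.0002032560
P = 77520 * 0.005870683 * 0.0002032560 ≈ 0.092501

0.092501


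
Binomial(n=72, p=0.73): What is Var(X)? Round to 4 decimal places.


Var = n*p*(1-p) = 72 * 0.73 * 0.27 = 14.1912

14.1912


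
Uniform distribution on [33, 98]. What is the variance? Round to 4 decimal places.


Var = (b-a)^2 / 12
(b-a)^2 = (98 - 33)^2 = 4225
Var = 4225/12 ≈ 352.083333

352.0833


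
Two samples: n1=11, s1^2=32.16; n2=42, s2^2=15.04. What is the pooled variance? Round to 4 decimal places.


sp^2 = ((n1-1)*s1^2 + (n2-1)*s2^2)/(n1+n2-2)
(n1-1)*s1^2 = 10 * 32.16 = 321.6
(n2-1)*s2^2 = 41 * 15.04 = 616.64
numerator = 321.6 + 616.64 = 938.24
n1+n2-2 = 51
sp^2 = 938.24 / 51 = 23456/1275 ≈ 18.396863

18.3969


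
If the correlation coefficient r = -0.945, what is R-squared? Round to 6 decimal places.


R^2 = r^2 = (-0.945)^2 = 0.893025

0.893025


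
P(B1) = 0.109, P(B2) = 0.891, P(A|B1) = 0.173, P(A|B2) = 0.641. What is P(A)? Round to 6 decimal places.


P(A) = P(A|B1)*P(B1) + P(A|B2)*P(B2)
P(A|B1)*P(B1) = 0.173 * 0.109 = 0.018857
P(A|B2)*P(B2) = 0.641 * 0.891 = 0.571131
P(A) = 0.018857 + 0.571131 = 0.589988

0.589988


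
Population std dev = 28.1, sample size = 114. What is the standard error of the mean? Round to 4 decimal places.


SE = sigma / sqrt(n)
sqrt(114) ≈ 10.677078
SE = 28.1 / 10.677078 ≈ 2.631806

2.6318


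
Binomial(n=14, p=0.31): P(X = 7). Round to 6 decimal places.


P = C(n,k) * p^k * (1-p)^(n-k)
C(14,7) = 3432
p^k = 0.31^7 ≈ 0.0002751261
(1-p)^(n-k) = 0.69^7 ≈ 0.07446353
P = 3432 * 0.0002751261 * 0.07446353 ≈ 0.070311

0.070311


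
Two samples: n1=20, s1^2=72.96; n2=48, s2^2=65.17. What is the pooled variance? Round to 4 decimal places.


sp^2 = ((n1-1)*s1^2 + (n2-1)*s2^2)/(n1+n2-2)
(n1-1)*s1^2 = 19 * 72.96 = 1386.24
(n2-1)*s2^2 = 47 * 65.17 = 3062.99
numerator = 1386.24 + 3062.99 = 4449.23
n1+n2-2 = 66
sp^2 = 4449.23 / 66 = 444923/6600 ≈ 67.412576

67.4126


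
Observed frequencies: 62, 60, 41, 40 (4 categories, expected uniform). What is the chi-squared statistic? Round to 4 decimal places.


chi2 = sum((O-E)^2/E), E = total/4
total = 203, E = 203/4 = 50.75
(62 - 50.75)^2 / 50.75 = 126.5625 / 50.75 = 2025/812 ≈ 2.493842
(60 - 50.75)^2 / 50.75 = 85.5625 / 50.75 = 1369/812 ≈ 1.685961
(41 - 50.75)^2 / 50.75 = 95.0625 / 50.75 = 1521/812 ≈ 1.873153
(40 - 50.75)^2 / 50.75 = 115.5625 / 50.75 = 1849/812 ≈ 2.277094
chi2 = 1691/203 ≈ 8.330049

8.3300


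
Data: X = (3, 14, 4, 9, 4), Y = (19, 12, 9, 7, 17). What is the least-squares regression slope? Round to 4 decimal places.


b = sum((xi-xbar)(yi-ybar)) / sum((xi-xbar)^2)
n = 5, xbar = 34/5 = 6.8, ybar = 64/5 = 12.8
Sxy = sum((xi-xbar)(yi-ybar)) = -43.2
Sxx = sum((xi-xbar)^2) = 86.8
b = Sxy / Sxx = -108/217 ≈ -0.497696

-0.4977


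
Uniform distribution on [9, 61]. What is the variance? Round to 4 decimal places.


Var = (b-a)^2 / 12
(b-a)^2 = (61 - 9)^2 = 2704
Var = 2704/12 ≈ 225.333333

225.3333


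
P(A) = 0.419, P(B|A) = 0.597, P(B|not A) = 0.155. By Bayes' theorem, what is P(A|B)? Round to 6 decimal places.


P(A|B) = P(B|A)*P(A) / P(B), P(B) = P(B|A)*P(A) + P(B|not A)*P(not A)
P(B|A)*P(A) = 0.597 * 0.419 = 0.250143
P(B|not A)*P(not A) = 0.155 * 0.581 = 0.090055
P(B) = 0.250143 + 0.090055 = 0.340198
P(A|B) = 0.250143 / 0.340198 ≈ 0.73528651

0.735287


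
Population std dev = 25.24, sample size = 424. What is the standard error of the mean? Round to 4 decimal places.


SE = sigma / sqrt(n)
sqrt(424) ≈ 20.591260
SE = 25.24 / 20.591260 ≈ 1.225763

1.2258


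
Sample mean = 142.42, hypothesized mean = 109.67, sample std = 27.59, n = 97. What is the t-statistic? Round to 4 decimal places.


t = (xbar - mu0) / (s/sqrt(n))
xbar - mu0 = 142.42 - 109.67 = 32.75
sqrt(97) ≈ 9.84885780
s/sqrt(n) = 27.59 / 9.84885780 ≈ 2.80134007
t = 32.75 / 2.80134007 ≈ 11.690833

11.6908


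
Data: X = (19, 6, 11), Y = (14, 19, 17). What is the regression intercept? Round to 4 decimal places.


a = ybar - b*xbar, where b = sum((xi-xbar)(yi-ybar)) / sum((xi-xbar)^2)
n = 3, xbar = 36/3 = 12, ybar = 50/3 ≈ 16.666667
Sxy = sum((xi-xbar)(yi-ybar)) = -33
Sxx = sum((xi-xbar)^2) = 86
b = Sxy / Sxx = -33/86 ≈ -0.383721
a = 16.666667 - (-0.383721) * 12 = 2744/129 ≈ 21.271318

21.2713


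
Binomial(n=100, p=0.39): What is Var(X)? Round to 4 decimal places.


Var = n*p*(1-p) = 100 * 0.39 * 0.61 = 23.79

23.7900


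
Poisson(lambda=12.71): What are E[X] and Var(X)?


E[X] = Var(X) = lambda = 12.71

12.71, 12.71


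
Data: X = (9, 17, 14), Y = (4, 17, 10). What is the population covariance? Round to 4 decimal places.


Cov = (1/n)*sum((xi-xbar)(yi-ybar))
n = 3, xbar = 40/3 ≈ 13.333333, ybar = 31/3 ≈ 10.333333
sum((xi-xbar)(yi-ybar)) = 155/3 ≈ 51.666667
Cov = 51.666667 / 3 = 155/9 ≈ 17.222222

17.2222


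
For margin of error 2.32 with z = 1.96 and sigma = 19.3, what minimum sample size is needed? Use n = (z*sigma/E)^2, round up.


z*sigma/E = 1.96 * 19.3 / 2.32 = 9457/580 ≈ 16.305172
(z*sigma/E)^2 ≈ 265.858647
round up: n = 266

266


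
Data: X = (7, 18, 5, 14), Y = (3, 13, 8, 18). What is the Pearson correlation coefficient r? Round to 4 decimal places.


r = sum((xi-xbar)(yi-ybar)) / sqrt(sum((xi-xbar)^2) * sum((yi-ybar)^2))
n = 4, xbar = 44/4 = 11, ybar = 42/4 = 10.5
Sxy = sum((xi-xbar)(yi-ybar)) = 85
Sxx = sum((xi-xbar)^2) = 110
Syy = sum((yi-ybar)^2) = 125
sqrt(Sxx*Syy) ≈ 117.260394
r = Sxy / sqrt(Sxx*Syy) = 85 / 117.260394 ≈ 0.724882

0.7249


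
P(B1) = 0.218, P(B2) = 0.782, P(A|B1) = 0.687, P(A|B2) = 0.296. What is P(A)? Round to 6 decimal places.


P(A) = P(A|B1)*P(B1) + P(A|B2)*P(B2)
P(A|B1)*P(B1) = 0.687 * 0.218 = 0.149766
P(A|B2)*P(B2) = 0.296 * 0.782 = 0.231472
P(A) = 0.149766 + 0.231472 = 0.381238

0.381238


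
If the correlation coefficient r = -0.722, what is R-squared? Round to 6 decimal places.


R^2 = r^2 = (-0.722)^2 = 0.521284

0.521284


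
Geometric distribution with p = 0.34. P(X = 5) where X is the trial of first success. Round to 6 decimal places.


P = (1-p)^(k-1) * p
(1-p)^(k-1) = 0.66^4 ≈ 0.1897474
P = 0.1897474 * 0.34 ≈ 0.06451410

0.064514


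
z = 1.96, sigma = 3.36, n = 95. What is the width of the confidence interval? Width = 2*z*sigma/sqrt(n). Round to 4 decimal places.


width = 2*z*sigma/sqrt(n)
2*z*sigma = 2 * 1.96 * 3.36 = 13.1712
sqrt(95) ≈ 9.746794
width = 13.1712 / 9.746794 ≈ 1.351337

1.3513


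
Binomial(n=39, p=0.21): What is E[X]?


E[X] = n*p = 39 * 0.21 = 8.19

8.19


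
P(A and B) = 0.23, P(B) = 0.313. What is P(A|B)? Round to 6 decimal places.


P(A|B) = P(A and B) / P(B) = 0.23 / 0.313 = 230/313 ≈ 0.73482428

0.734824


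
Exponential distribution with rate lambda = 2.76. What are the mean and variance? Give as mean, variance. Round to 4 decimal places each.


mean = 1/lam, var = 1/lam^2
mean = 1 / 2.76 = 25/69 ≈ 0.362319
lam^2 = 2.76^2 = 7.6176
var = 1 / 7.6176 = 625/4761 ≈ 0.131275

0.3623, 0.1313


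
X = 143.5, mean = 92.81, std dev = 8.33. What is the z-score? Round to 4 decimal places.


z = (X - mu) / sigma
X - mu = 143.5 - 92.81 = 50.69
z = 50.69 / 8.33 = 5069/833 ≈ 6.085234

6.0852


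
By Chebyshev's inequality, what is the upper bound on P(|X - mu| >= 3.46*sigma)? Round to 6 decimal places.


P <= 1/k^2
k^2 = 3.46^2 = 11.9716
1/k^2 = 1 / 11.9716 ≈ 0.08353102

0.083531


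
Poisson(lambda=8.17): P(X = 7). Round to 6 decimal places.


P = e^(-lam) * lam^k / k!
e^(-8.17) ≈ 0.0002830180
lam^k = 8.17^7 ≈ 2429709.746028
k! = 7! = 5040
P = 0.0002830180 * 2429709.746028 / 5040 ≈ 0.136439

0.136439


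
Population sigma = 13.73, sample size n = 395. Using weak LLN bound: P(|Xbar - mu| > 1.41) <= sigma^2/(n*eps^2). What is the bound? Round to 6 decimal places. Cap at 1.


bound = min(1, sigma^2/(n*eps^2))
sigma^2 = 13.73^2 = 188.5129
n*eps^2 = 395 * 1.41^2 = 395 * 1.9881 = 785.2995
sigma^2/(n*eps^2) = 188.5129 / 785.2995 ≈ 0.24005223

0.240052


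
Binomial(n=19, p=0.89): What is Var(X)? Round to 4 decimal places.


Var = n*p*(1-p) = 19 * 0.89 * 0.11 = 1.8601

1.8601


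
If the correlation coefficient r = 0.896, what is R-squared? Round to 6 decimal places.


R^2 = r^2 = (0.896)^2 = 0.802816

0.802816


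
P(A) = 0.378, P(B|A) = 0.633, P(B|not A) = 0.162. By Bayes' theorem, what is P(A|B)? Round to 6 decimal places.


P(A|B) = P(B|A)*P(A) / P(B), P(B) = P(B|A)*P(A) + P(B|not A)*P(not A)
P(B|A)*P(A) = 0.633 * 0.378 = 0.239274
P(B|not A)*P(not A) = 0.162 * 0.622 = 0.100764
P(B) = 0.239274 + 0.100764 = 0.340038
P(A|B) = 0.239274 / 0.340038 = 1477/2099 ≈ 0.70366841

0.703668


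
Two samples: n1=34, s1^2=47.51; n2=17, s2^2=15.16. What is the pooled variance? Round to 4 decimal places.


sp^2 = ((n1-1)*s1^2 + (n2-1)*s2^2)/(n1+n2-2)
(n1-1)*s1^2 = 33 * 47.51 = 1567.83
(n2-1)*s2^2 = 16 * 15.16 = 242.56
numerator = 1567.83 + 242.56 = 1810.39
n1+n2-2 = 49
sp^2 = 1810.39 / 49 = 181039/4900 ≈ 36.946735

36.9467


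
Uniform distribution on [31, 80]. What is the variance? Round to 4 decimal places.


Var = (b-a)^2 / 12
(b-a)^2 = (80 - 31)^2 = 2401
Var = 2401/12 ≈ 200.083333

200.0833


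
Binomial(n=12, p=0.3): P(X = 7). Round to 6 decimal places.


P = C(n,k) * p^k * (1-p)^(n-k)
C(12,7) = 792
p^k = 0.3^7 = 0.0002187
(1-p)^(n-k) = 0.7^5 = 0.16807
P = 792 * 0.0002187 * 0.16807 ≈ 0.029111

0.029111


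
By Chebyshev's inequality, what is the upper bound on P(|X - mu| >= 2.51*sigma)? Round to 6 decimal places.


P <= 1/k^2
k^2 = 2.51^2 = 6.3001
1/k^2 = 1 / 6.3001 ≈ 0.15872764

0.158728


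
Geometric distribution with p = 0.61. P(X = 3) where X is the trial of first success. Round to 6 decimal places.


P = (1-p)^(k-1) * p
(1-p)^(k-1) = 0.39^2 = 0.1521
P = 0.1521 * 0.61 = 0.092781

0.092781


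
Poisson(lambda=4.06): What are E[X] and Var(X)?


E[X] = Var(X) = lambda = 4.06

4.06, 4.06


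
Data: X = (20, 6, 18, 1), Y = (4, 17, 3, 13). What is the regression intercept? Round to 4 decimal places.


a = ybar - b*xbar, where b = sum((xi-xbar)(yi-ybar)) / sum((xi-xbar)^2)
n = 4, xbar = 45/4 = 11.25, ybar = 37/4 = 9.25
Sxy = sum((xi-xbar)(yi-ybar)) = -167.25
Sxx = sum((xi-xbar)^2) = 254.75
b = Sxy / Sxx = -669/1019 ≈ -0.656526
a = 9.25 - (-0.656526) * 11.25 = 16952/1019 ≈ 16.635918

16.6359


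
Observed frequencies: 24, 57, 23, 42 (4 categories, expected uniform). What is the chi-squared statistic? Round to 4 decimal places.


chi2 = sum((O-E)^2/E), E = total/4
total = 146, E = 146/4 = 36.5
(24 - 36.5)^2 / 36.5 = 156.25 / 36.5 = 625/146 ≈ 4.280822
(57 - 36.5)^2 / 36.5 = 420.25 / 36.5 = 1681/146 ≈ 11.513699
(23 - 36.5)^2 / 36.5 = 182.25 / 36.5 = 729/146 ≈ 4.993151
(42 - 36.5)^2 / 36.5 = 30.25 / 36.5 = 121/146 ≈ 0.828767
chi2 = 1578/73 ≈ 21.616438

21.6164


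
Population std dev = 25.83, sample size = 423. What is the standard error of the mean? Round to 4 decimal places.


SE = sigma / sqrt(n)
sqrt(423) ≈ 20.566964
SE = 25.83 / 20.566964 ≈ 1.255898

1.2559


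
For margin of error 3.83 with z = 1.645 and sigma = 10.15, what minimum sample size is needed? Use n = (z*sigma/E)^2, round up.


z*sigma/E = 1.645 * 10.15 / 3.83 ≈ 4.359465
(z*sigma/E)^2 ≈ 19.004933
round up: n = 20

20


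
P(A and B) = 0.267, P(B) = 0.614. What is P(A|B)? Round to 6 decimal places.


P(A|B) = P(A and B) / P(B) = 0.267 / 0.614 = 267/614 ≈ 0.43485342

0.434853


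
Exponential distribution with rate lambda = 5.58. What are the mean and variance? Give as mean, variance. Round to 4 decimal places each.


mean = 1/lam, var = 1/lam^2
mean = 1 / 5.58 = 50/279 ≈ 0.179211
lam^2 = 5.58^2 = 31.1364
var = 1 / 31.1364 ≈ 0.032117

0.1792, 0.0321


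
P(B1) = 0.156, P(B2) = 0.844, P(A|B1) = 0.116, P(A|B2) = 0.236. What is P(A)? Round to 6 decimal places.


P(A) = P(A|B1)*P(B1) + P(A|B2)*P(B2)
P(A|B1)*P(B1) = 0.116 * 0.156 = 0.018096
P(A|B2)*P(B2) = 0.236 * 0.844 = 0.199184
P(A) = 0.018096 + 0.199184 = 0.21728

0.217280


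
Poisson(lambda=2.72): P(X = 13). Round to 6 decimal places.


P = e^(-lam) * lam^k / k!
e^(-2.72) ≈ 0.06587475
lam^k = 2.72^13 ≈ 446062.539383
k! = 13! = 6227020800
P = 0.06587475 * 446062.539383 / 6227020800 ≈ 0.000005

0.000005


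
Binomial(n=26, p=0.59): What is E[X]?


E[X] = n*p = 26 * 0.59 = 15.34

15.34


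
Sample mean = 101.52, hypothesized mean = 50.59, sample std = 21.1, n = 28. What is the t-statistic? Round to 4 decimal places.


t = (xbar - mu0) / (s/sqrt(n))
xbar - mu0 = 101.52 - 50.59 = 50.93
sqrt(28) ≈ 5.29150262
s/sqrt(n) = 21.1 / 5.29150262 ≈ 3.98752519
t = 50.93 / 3.98752519 ≈ 12.772333

12.7723


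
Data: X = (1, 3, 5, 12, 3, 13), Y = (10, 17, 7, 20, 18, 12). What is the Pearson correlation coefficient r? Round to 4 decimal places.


r = sum((xi-xbar)(yi-ybar)) / sqrt(sum((xi-xbar)^2) * sum((yi-ybar)^2))
n = 6, xbar = 37/6 ≈ 6.166667, ybar = 84/6 = 14
Sxy = sum((xi-xbar)(yi-ybar)) = 28
Sxx = sum((xi-xbar)^2) = 773/6 ≈ 128.833333
Syy = sum((yi-ybar)^2) = 130
sqrt(Sxx*Syy) ≈ 129.415352
r = Sxy / sqrt(Sxx*Syy) = 28 / 129.415352 ≈ 0.216358

0.2164


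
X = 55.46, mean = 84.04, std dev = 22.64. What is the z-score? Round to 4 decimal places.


z = (X - mu) / sigma
X - mu = 55.46 - 84.04 = -28.58
z = -28.58 / 22.64 = -1429/1132 ≈ -1.262367

-1.2624


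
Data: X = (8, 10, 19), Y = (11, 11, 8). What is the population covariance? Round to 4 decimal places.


Cov = (1/n)*sum((xi-xbar)(yi-ybar))
n = 3, xbar = 37/3 ≈ 12.333333, ybar = 30/3 = 10
sum((xi-xbar)(yi-ybar)) = -20
Cov = -20 / 3 = -20/3 ≈ -6.666667

-6.6667


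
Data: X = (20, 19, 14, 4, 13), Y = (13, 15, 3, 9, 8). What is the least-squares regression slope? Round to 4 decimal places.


b = sum((xi-xbar)(yi-ybar)) / sum((xi-xbar)^2)
n = 5, xbar = 70/5 = 14, ybar = 48/5 = 9.6
Sxy = sum((xi-xbar)(yi-ybar)) = 55
Sxx = sum((xi-xbar)^2) = 162
b = Sxy / Sxx = 55/162 ≈ 0.339506

0.3395


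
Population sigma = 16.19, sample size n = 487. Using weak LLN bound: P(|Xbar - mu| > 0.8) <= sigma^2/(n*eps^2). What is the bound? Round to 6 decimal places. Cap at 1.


bound = min(1, sigma^2/(n*eps^2))
sigma^2 = 16.19^2 = 262.1161
n*eps^2 = 487 * 0.8^2 = 487 * 0.64 = 311.68
sigma^2/(n*eps^2) = 262.1161 / 311.68 ≈ 0.84097825

0.840978


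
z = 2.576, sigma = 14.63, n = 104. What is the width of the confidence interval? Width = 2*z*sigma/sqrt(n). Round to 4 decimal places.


width = 2*z*sigma/sqrt(n)
2*z*sigma = 2 * 2.576 * 14.63 = 75.37376
sqrt(104) ≈ 10.198039
width = 75.37376 / 10.198039 ≈ 7.391005

7.3910


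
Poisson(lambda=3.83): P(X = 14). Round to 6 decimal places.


P = e^(-lam) * lam^k / k!
e^(-3.83) ≈ 0.02170962
lam^k = 3.83^14 ≈ 146144621.073700
k! = 14! = 87178291200
P = 0.02170962 * 146144621.073700 / 87178291200 ≈ 0.000036

0.000036


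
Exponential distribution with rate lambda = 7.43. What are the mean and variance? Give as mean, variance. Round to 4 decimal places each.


mean = 1/lam, var = 1/lam^2
mean = 1 / 7.43 = 100/743 ≈ 0.134590
lam^2 = 7.43^2 = 55.2049
var = 1 / 55.2049 ≈ 0.018114

0.1346, 0.0181


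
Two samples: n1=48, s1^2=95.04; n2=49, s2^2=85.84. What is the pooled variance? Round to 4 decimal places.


sp^2 = ((n1-1)*s1^2 + (n2-1)*s2^2)/(n1+n2-2)
(n1-1)*s1^2 = 47 * 95.04 = 4466.88
(n2-1)*s2^2 = 48 * 85.84 = 4120.32
numerator = 4466.88 + 4120.32 = 8587.2
n1+n2-2 = 95
sp^2 = 8587.2 / 95 = 42936/475 ≈ 90.391579

90.3916


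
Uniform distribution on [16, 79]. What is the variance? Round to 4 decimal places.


Var = (b-a)^2 / 12
(b-a)^2 = (79 - 16)^2 = 3969
Var = 3969/12 = 330.75

330.7500


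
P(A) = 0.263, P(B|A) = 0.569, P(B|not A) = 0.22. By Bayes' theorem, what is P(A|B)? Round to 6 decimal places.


P(A|B) = P(B|A)*P(A) / P(B), P(B) = P(B|A)*P(A) + P(B|not A)*P(not A)
P(B|A)*P(A) = 0.569 * 0.263 = 0.149647
P(B|not A)*P(not A) = 0.22 * 0.737 = 0.16214
P(B) = 0.149647 + 0.16214 = 0.311787
P(A|B) = 0.149647 / 0.311787 ≈ 0.47996549

0.479965


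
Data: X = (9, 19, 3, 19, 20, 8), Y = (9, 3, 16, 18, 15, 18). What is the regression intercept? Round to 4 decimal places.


a = ybar - b*xbar, where b = sum((xi-xbar)(yi-ybar)) / sum((xi-xbar)^2)
n = 6, xbar = 78/6 = 13, ybar = 79/6 ≈ 13.166667
Sxy = sum((xi-xbar)(yi-ybar)) = -55
Sxx = sum((xi-xbar)^2) = 262
b = Sxy / Sxx = -55/262 ≈ -0.209924
a = 13.166667 - (-0.209924) * 13 = 6247/393 ≈ 15.895674

15.8957


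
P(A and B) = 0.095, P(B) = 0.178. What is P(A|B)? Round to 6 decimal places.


P(A|B) = P(A and B) / P(B) = 0.095 / 0.178 = 95/178 ≈ 0.53370787

0.533708


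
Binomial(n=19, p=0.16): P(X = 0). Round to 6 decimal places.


P = C(n,k) * p^k * (1-p)^(n-k)
C(19,0) = 1
p^k = 0.16^0 = 1
(1-p)^(n-k) = 0.84^19 ≈ 0.03641719
P = 1 * 1 * 0.03641719 ≈ 0.036417

0.036417


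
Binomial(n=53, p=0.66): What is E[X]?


E[X] = n*p = 53 * 0.66 = 34.98

34.98


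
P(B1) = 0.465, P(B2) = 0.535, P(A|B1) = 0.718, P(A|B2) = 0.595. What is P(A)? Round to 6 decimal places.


P(A) = P(A|B1)*P(B1) + P(A|B2)*P(B2)
P(A|B1)*P(B1) = 0.718 * 0.465 = 0.33387
P(A|B2)*P(B2) = 0.595 * 0.535 = 0.318325
P(A) = 0.33387 + 0.318325 = 0.652195

0.652195


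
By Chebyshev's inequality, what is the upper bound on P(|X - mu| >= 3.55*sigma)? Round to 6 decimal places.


P <= 1/k^2
k^2 = 3.55^2 = 12.6025
1/k^2 = 1 / 12.6025 = 400/5041 ≈ 0.07934934

0.079349


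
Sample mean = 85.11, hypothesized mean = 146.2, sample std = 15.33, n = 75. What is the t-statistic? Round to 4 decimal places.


t = (xbar - mu0) / (s/sqrt(n))
xbar - mu0 = 85.11 - 146.2 = -61.09
sqrt(75) ≈ 8.66025404
s/sqrt(n) = 15.33 / 8.66025404 ≈ 1.77015593
t = -61.09 / 1.77015593 ≈ -34.511084

-34.5111


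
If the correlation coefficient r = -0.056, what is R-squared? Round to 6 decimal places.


R^2 = r^2 = (-0.056)^2 = 0.003136

0.003136


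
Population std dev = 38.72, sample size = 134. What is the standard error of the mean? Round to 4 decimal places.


SE = sigma / sqrt(n)
sqrt(134) ≈ 11.575837
SE = 38.72 / 11.575837 ≈ 3.344899

3.3449


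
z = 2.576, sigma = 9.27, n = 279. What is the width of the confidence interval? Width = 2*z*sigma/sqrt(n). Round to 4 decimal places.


width = 2*z*sigma/sqrt(n)
2*z*sigma = 2 * 2.576 * 9.27 = 47.75904
sqrt(279) ≈ 16.703293
width = 47.75904 / 16.703293 ≈ 2.859259

2.8593


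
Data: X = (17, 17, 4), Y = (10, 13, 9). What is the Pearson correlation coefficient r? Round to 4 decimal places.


r = sum((xi-xbar)(yi-ybar)) / sqrt(sum((xi-xbar)^2) * sum((yi-ybar)^2))
n = 3, xbar = 38/3 ≈ 12.666667, ybar = 32/3 ≈ 10.666667
Sxy = sum((xi-xbar)(yi-ybar)) = 65/3 ≈ 21.666667
Sxx = sum((xi-xbar)^2) = 338/3 ≈ 112.666667
Syy = sum((yi-ybar)^2) = 26/3 ≈ 8.666667
sqrt(Sxx*Syy) ≈ 31.248111
r = Sxy / sqrt(Sxx*Syy) = 21.666667 / 31.248111 ≈ 0.693375

0.6934
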